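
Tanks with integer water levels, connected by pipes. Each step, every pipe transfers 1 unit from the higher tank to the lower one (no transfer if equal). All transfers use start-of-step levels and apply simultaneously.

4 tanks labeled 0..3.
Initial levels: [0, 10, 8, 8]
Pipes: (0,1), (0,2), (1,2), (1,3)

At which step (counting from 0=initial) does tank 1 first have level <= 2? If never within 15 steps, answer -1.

Answer: -1

Derivation:
Step 1: flows [1->0,2->0,1->2,1->3] -> levels [2 7 8 9]
Step 2: flows [1->0,2->0,2->1,3->1] -> levels [4 8 6 8]
Step 3: flows [1->0,2->0,1->2,1=3] -> levels [6 6 6 8]
Step 4: flows [0=1,0=2,1=2,3->1] -> levels [6 7 6 7]
Step 5: flows [1->0,0=2,1->2,1=3] -> levels [7 5 7 7]
Step 6: flows [0->1,0=2,2->1,3->1] -> levels [6 8 6 6]
Step 7: flows [1->0,0=2,1->2,1->3] -> levels [7 5 7 7]
  -> period-2 cycle (repeats step 5); tank 1 never drops to <=2
Tank 1 never reaches <=2 within 15 steps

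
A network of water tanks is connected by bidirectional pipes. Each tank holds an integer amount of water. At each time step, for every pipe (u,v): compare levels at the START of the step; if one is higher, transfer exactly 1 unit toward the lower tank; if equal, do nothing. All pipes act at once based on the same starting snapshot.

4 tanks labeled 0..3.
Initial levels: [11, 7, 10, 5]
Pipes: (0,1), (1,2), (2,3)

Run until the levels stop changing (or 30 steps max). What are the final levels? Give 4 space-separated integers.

Step 1: flows [0->1,2->1,2->3] -> levels [10 9 8 6]
Step 2: flows [0->1,1->2,2->3] -> levels [9 9 8 7]
Step 3: flows [0=1,1->2,2->3] -> levels [9 8 8 8]
Step 4: flows [0->1,1=2,2=3] -> levels [8 9 8 8]
Step 5: flows [1->0,1->2,2=3] -> levels [9 7 9 8]
Step 6: flows [0->1,2->1,2->3] -> levels [8 9 7 9]
Step 7: flows [1->0,1->2,3->2] -> levels [9 7 9 8]
  -> period-2 cycle: step 7 state = step 5 state; never stabilizes
  -> state at step 30: (30-5) mod 2 = 1, same as step 6 -> [8 9 7 9]

Answer: 8 9 7 9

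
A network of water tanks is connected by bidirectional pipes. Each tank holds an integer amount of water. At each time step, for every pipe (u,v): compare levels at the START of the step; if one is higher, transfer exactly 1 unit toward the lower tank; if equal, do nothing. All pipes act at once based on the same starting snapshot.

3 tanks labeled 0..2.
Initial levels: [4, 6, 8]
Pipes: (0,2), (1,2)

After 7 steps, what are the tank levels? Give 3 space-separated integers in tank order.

Answer: 6 6 6

Derivation:
Step 1: flows [2->0,2->1] -> levels [5 7 6]
Step 2: flows [2->0,1->2] -> levels [6 6 6]
Step 3: flows [0=2,1=2] -> levels [6 6 6]
  -> stable; steps 4..7 unchanged -> [6 6 6]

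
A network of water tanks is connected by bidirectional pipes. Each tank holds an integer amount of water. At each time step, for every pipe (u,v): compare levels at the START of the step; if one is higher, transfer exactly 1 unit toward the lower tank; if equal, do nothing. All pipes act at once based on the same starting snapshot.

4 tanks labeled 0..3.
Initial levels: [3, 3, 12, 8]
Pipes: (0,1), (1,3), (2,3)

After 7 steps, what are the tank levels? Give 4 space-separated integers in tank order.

Step 1: flows [0=1,3->1,2->3] -> levels [3 4 11 8]
Step 2: flows [1->0,3->1,2->3] -> levels [4 4 10 8]
Step 3: flows [0=1,3->1,2->3] -> levels [4 5 9 8]
Step 4: flows [1->0,3->1,2->3] -> levels [5 5 8 8]
Step 5: flows [0=1,3->1,2=3] -> levels [5 6 8 7]
Step 6: flows [1->0,3->1,2->3] -> levels [6 6 7 7]
Step 7: flows [0=1,3->1,2=3] -> levels [6 7 7 6]

Answer: 6 7 7 6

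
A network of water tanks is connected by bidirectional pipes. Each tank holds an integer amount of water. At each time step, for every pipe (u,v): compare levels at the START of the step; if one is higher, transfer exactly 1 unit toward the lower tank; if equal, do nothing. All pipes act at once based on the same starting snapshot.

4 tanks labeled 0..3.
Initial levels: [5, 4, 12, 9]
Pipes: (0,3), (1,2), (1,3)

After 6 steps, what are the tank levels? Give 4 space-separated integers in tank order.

Step 1: flows [3->0,2->1,3->1] -> levels [6 6 11 7]
Step 2: flows [3->0,2->1,3->1] -> levels [7 8 10 5]
Step 3: flows [0->3,2->1,1->3] -> levels [6 8 9 7]
Step 4: flows [3->0,2->1,1->3] -> levels [7 8 8 7]
Step 5: flows [0=3,1=2,1->3] -> levels [7 7 8 8]
Step 6: flows [3->0,2->1,3->1] -> levels [8 9 7 6]

Answer: 8 9 7 6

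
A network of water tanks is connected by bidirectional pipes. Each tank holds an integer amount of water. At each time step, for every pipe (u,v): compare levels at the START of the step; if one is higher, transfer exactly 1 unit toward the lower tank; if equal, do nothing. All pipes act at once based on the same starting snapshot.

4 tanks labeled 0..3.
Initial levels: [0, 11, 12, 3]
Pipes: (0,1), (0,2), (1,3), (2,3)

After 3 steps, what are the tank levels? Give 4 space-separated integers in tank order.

Answer: 6 6 6 8

Derivation:
Step 1: flows [1->0,2->0,1->3,2->3] -> levels [2 9 10 5]
Step 2: flows [1->0,2->0,1->3,2->3] -> levels [4 7 8 7]
Step 3: flows [1->0,2->0,1=3,2->3] -> levels [6 6 6 8]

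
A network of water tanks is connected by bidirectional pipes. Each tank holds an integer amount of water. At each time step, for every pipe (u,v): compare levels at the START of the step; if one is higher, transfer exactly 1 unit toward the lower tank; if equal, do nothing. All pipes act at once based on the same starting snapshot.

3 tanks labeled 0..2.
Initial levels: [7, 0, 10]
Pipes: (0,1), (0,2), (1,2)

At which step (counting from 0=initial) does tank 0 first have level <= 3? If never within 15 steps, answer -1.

Step 1: flows [0->1,2->0,2->1] -> levels [7 2 8]
Step 2: flows [0->1,2->0,2->1] -> levels [7 4 6]
Step 3: flows [0->1,0->2,2->1] -> levels [5 6 6]
Step 4: flows [1->0,2->0,1=2] -> levels [7 5 5]
Step 5: flows [0->1,0->2,1=2] -> levels [5 6 6]
  -> period-2 cycle (repeats step 3); tank 0 never drops to <=3
Tank 0 never reaches <=3 within 15 steps

Answer: -1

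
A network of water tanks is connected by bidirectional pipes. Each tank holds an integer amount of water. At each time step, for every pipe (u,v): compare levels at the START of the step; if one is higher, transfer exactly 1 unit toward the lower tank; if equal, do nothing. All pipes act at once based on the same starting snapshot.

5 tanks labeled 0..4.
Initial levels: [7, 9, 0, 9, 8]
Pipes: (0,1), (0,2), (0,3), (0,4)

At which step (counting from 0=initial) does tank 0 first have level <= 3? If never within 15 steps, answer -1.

Answer: -1

Derivation:
Step 1: flows [1->0,0->2,3->0,4->0] -> levels [9 8 1 8 7]
Step 2: flows [0->1,0->2,0->3,0->4] -> levels [5 9 2 9 8]
Step 3: flows [1->0,0->2,3->0,4->0] -> levels [7 8 3 8 7]
Step 4: flows [1->0,0->2,3->0,0=4] -> levels [8 7 4 7 7]
Step 5: flows [0->1,0->2,0->3,0->4] -> levels [4 8 5 8 8]
Step 6: flows [1->0,2->0,3->0,4->0] -> levels [8 7 4 7 7]
  -> period-2 cycle (repeats step 4); tank 0 never drops to <=3
Tank 0 never reaches <=3 within 15 steps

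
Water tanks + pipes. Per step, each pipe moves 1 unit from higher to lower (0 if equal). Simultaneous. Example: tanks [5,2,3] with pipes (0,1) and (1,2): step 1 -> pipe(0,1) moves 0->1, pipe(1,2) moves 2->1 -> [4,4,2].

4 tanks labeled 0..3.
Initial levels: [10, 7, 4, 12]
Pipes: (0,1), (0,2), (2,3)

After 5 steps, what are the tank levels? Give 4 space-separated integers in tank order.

Step 1: flows [0->1,0->2,3->2] -> levels [8 8 6 11]
Step 2: flows [0=1,0->2,3->2] -> levels [7 8 8 10]
Step 3: flows [1->0,2->0,3->2] -> levels [9 7 8 9]
Step 4: flows [0->1,0->2,3->2] -> levels [7 8 10 8]
Step 5: flows [1->0,2->0,2->3] -> levels [9 7 8 9]

Answer: 9 7 8 9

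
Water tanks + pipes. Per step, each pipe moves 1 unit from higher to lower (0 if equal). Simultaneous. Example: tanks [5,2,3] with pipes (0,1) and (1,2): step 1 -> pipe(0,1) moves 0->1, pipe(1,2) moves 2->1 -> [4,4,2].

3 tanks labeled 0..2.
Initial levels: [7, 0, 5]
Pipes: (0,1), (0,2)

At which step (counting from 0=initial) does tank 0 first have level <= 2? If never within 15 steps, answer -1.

Answer: -1

Derivation:
Step 1: flows [0->1,0->2] -> levels [5 1 6]
Step 2: flows [0->1,2->0] -> levels [5 2 5]
Step 3: flows [0->1,0=2] -> levels [4 3 5]
Step 4: flows [0->1,2->0] -> levels [4 4 4]
Step 5: flows [0=1,0=2] -> levels [4 4 4]
  -> stable; tank 0 stays at 4 > 2
Tank 0 never reaches <=2 within 15 steps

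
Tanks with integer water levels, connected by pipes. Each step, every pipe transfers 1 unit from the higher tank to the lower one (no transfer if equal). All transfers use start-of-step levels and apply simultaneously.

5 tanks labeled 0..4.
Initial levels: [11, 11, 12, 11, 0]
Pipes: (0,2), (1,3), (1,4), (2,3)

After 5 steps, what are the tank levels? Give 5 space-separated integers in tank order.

Answer: 12 8 10 10 5

Derivation:
Step 1: flows [2->0,1=3,1->4,2->3] -> levels [12 10 10 12 1]
Step 2: flows [0->2,3->1,1->4,3->2] -> levels [11 10 12 10 2]
Step 3: flows [2->0,1=3,1->4,2->3] -> levels [12 9 10 11 3]
Step 4: flows [0->2,3->1,1->4,3->2] -> levels [11 9 12 9 4]
Step 5: flows [2->0,1=3,1->4,2->3] -> levels [12 8 10 10 5]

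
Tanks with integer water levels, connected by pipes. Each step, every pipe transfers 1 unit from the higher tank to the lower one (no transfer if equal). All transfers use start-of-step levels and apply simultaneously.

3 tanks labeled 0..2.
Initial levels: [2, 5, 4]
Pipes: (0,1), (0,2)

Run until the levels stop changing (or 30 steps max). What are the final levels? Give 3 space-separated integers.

Step 1: flows [1->0,2->0] -> levels [4 4 3]
Step 2: flows [0=1,0->2] -> levels [3 4 4]
Step 3: flows [1->0,2->0] -> levels [5 3 3]
Step 4: flows [0->1,0->2] -> levels [3 4 4]
  -> period-2 cycle: step 4 state = step 2 state; never stabilizes
  -> state at step 30: (30-2) mod 2 = 0, same as step 2 -> [3 4 4]

Answer: 3 4 4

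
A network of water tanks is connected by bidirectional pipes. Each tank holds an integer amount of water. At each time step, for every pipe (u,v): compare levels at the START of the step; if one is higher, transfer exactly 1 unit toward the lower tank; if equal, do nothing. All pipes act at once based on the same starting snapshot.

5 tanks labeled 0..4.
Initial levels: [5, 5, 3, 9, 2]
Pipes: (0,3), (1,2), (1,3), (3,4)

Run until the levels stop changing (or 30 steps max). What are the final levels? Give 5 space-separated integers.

Step 1: flows [3->0,1->2,3->1,3->4] -> levels [6 5 4 6 3]
Step 2: flows [0=3,1->2,3->1,3->4] -> levels [6 5 5 4 4]
Step 3: flows [0->3,1=2,1->3,3=4] -> levels [5 4 5 6 4]
Step 4: flows [3->0,2->1,3->1,3->4] -> levels [6 6 4 3 5]
Step 5: flows [0->3,1->2,1->3,4->3] -> levels [5 4 5 6 4]
  -> period-2 cycle: step 5 state = step 3 state; never stabilizes
  -> state at step 30: (30-3) mod 2 = 1, same as step 4 -> [6 6 4 3 5]

Answer: 6 6 4 3 5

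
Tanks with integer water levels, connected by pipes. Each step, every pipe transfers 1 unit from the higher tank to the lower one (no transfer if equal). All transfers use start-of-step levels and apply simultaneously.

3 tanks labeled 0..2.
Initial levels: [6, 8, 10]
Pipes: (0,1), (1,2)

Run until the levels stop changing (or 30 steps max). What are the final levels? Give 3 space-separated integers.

Answer: 8 8 8

Derivation:
Step 1: flows [1->0,2->1] -> levels [7 8 9]
Step 2: flows [1->0,2->1] -> levels [8 8 8]
Step 3: flows [0=1,1=2] -> levels [8 8 8]
  -> stable (no change)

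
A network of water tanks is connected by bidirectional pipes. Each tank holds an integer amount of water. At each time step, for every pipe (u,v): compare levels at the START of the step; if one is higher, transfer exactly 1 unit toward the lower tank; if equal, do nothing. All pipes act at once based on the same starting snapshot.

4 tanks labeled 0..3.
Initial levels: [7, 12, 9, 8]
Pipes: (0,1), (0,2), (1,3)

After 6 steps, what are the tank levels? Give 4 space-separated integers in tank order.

Step 1: flows [1->0,2->0,1->3] -> levels [9 10 8 9]
Step 2: flows [1->0,0->2,1->3] -> levels [9 8 9 10]
Step 3: flows [0->1,0=2,3->1] -> levels [8 10 9 9]
Step 4: flows [1->0,2->0,1->3] -> levels [10 8 8 10]
Step 5: flows [0->1,0->2,3->1] -> levels [8 10 9 9]
  -> period-2 cycle: step 5 state = step 3 state
  -> state at step 6: (6-3) mod 2 = 1, same as step 4 -> [10 8 8 10]

Answer: 10 8 8 10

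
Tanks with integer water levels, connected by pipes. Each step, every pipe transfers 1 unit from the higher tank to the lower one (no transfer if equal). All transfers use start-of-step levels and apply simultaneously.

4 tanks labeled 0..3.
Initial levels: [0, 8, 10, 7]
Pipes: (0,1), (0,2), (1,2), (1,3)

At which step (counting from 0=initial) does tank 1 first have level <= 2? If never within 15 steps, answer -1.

Answer: -1

Derivation:
Step 1: flows [1->0,2->0,2->1,1->3] -> levels [2 7 8 8]
Step 2: flows [1->0,2->0,2->1,3->1] -> levels [4 8 6 7]
Step 3: flows [1->0,2->0,1->2,1->3] -> levels [6 5 6 8]
Step 4: flows [0->1,0=2,2->1,3->1] -> levels [5 8 5 7]
Step 5: flows [1->0,0=2,1->2,1->3] -> levels [6 5 6 8]
  -> period-2 cycle (repeats step 3); tank 1 never drops to <=2
Tank 1 never reaches <=2 within 15 steps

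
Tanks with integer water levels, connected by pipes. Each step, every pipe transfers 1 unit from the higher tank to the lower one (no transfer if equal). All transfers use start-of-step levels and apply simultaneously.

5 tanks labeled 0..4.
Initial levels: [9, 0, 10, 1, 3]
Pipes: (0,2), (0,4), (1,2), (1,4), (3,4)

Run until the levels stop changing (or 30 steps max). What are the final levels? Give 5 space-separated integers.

Answer: 4 4 6 3 6

Derivation:
Step 1: flows [2->0,0->4,2->1,4->1,4->3] -> levels [9 2 8 2 2]
Step 2: flows [0->2,0->4,2->1,1=4,3=4] -> levels [7 3 8 2 3]
Step 3: flows [2->0,0->4,2->1,1=4,4->3] -> levels [7 4 6 3 3]
Step 4: flows [0->2,0->4,2->1,1->4,3=4] -> levels [5 4 6 3 5]
Step 5: flows [2->0,0=4,2->1,4->1,4->3] -> levels [6 6 4 4 3]
Step 6: flows [0->2,0->4,1->2,1->4,3->4] -> levels [4 4 6 3 6]
Step 7: flows [2->0,4->0,2->1,4->1,4->3] -> levels [6 6 4 4 3]
  -> period-2 cycle: step 7 state = step 5 state; never stabilizes
  -> state at step 30: (30-5) mod 2 = 1, same as step 6 -> [4 4 6 3 6]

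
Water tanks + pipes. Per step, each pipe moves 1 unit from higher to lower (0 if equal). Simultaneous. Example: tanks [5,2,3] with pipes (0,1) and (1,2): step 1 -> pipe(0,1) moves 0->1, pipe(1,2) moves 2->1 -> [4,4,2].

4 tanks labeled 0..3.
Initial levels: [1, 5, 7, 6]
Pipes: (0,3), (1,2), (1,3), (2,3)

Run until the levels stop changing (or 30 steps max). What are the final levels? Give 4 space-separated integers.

Step 1: flows [3->0,2->1,3->1,2->3] -> levels [2 7 5 5]
Step 2: flows [3->0,1->2,1->3,2=3] -> levels [3 5 6 5]
Step 3: flows [3->0,2->1,1=3,2->3] -> levels [4 6 4 5]
Step 4: flows [3->0,1->2,1->3,3->2] -> levels [5 4 6 4]
Step 5: flows [0->3,2->1,1=3,2->3] -> levels [4 5 4 6]
Step 6: flows [3->0,1->2,3->1,3->2] -> levels [5 5 6 3]
Step 7: flows [0->3,2->1,1->3,2->3] -> levels [4 5 4 6]
  -> period-2 cycle: step 7 state = step 5 state; never stabilizes
  -> state at step 30: (30-5) mod 2 = 1, same as step 6 -> [5 5 6 3]

Answer: 5 5 6 3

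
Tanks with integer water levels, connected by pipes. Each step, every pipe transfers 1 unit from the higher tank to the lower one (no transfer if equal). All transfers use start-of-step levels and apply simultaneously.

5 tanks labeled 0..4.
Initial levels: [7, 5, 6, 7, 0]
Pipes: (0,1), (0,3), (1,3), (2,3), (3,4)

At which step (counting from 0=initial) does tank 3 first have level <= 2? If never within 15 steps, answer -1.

Step 1: flows [0->1,0=3,3->1,3->2,3->4] -> levels [6 7 7 4 1]
Step 2: flows [1->0,0->3,1->3,2->3,3->4] -> levels [6 5 6 6 2]
Step 3: flows [0->1,0=3,3->1,2=3,3->4] -> levels [5 7 6 4 3]
Step 4: flows [1->0,0->3,1->3,2->3,3->4] -> levels [5 5 5 6 4]
Step 5: flows [0=1,3->0,3->1,3->2,3->4] -> levels [6 6 6 2 5]
Tank 3 first reaches <=2 at step 5

Answer: 5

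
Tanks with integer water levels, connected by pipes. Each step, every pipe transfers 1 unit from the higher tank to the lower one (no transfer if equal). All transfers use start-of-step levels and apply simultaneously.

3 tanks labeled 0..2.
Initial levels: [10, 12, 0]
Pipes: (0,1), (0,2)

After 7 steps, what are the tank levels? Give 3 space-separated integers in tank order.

Step 1: flows [1->0,0->2] -> levels [10 11 1]
Step 2: flows [1->0,0->2] -> levels [10 10 2]
Step 3: flows [0=1,0->2] -> levels [9 10 3]
Step 4: flows [1->0,0->2] -> levels [9 9 4]
Step 5: flows [0=1,0->2] -> levels [8 9 5]
Step 6: flows [1->0,0->2] -> levels [8 8 6]
Step 7: flows [0=1,0->2] -> levels [7 8 7]

Answer: 7 8 7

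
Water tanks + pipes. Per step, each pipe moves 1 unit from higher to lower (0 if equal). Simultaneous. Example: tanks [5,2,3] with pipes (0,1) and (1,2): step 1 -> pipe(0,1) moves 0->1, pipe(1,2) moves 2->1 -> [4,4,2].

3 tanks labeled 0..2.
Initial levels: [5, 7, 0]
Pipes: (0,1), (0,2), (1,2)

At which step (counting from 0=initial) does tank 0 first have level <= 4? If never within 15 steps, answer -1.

Step 1: flows [1->0,0->2,1->2] -> levels [5 5 2]
Step 2: flows [0=1,0->2,1->2] -> levels [4 4 4]
Tank 0 first reaches <=4 at step 2

Answer: 2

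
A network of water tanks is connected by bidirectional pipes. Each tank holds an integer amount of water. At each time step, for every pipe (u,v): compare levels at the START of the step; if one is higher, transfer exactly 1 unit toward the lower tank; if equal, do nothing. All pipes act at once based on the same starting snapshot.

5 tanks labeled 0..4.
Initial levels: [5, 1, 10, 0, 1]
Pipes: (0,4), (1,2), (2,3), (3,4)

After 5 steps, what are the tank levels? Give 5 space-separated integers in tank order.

Answer: 3 4 3 5 2

Derivation:
Step 1: flows [0->4,2->1,2->3,4->3] -> levels [4 2 8 2 1]
Step 2: flows [0->4,2->1,2->3,3->4] -> levels [3 3 6 2 3]
Step 3: flows [0=4,2->1,2->3,4->3] -> levels [3 4 4 4 2]
Step 4: flows [0->4,1=2,2=3,3->4] -> levels [2 4 4 3 4]
Step 5: flows [4->0,1=2,2->3,4->3] -> levels [3 4 3 5 2]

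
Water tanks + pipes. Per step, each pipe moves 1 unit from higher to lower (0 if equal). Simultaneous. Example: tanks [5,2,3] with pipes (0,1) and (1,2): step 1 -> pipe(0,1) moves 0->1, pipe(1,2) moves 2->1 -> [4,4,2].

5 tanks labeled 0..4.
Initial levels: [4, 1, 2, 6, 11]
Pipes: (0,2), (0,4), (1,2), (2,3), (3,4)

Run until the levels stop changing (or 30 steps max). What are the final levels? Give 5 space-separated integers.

Step 1: flows [0->2,4->0,2->1,3->2,4->3] -> levels [4 2 3 6 9]
Step 2: flows [0->2,4->0,2->1,3->2,4->3] -> levels [4 3 4 6 7]
Step 3: flows [0=2,4->0,2->1,3->2,4->3] -> levels [5 4 4 6 5]
Step 4: flows [0->2,0=4,1=2,3->2,3->4] -> levels [4 4 6 4 6]
Step 5: flows [2->0,4->0,2->1,2->3,4->3] -> levels [6 5 3 6 4]
Step 6: flows [0->2,0->4,1->2,3->2,3->4] -> levels [4 4 6 4 6]
  -> period-2 cycle: step 6 state = step 4 state; never stabilizes
  -> state at step 30: (30-4) mod 2 = 0, same as step 4 -> [4 4 6 4 6]

Answer: 4 4 6 4 6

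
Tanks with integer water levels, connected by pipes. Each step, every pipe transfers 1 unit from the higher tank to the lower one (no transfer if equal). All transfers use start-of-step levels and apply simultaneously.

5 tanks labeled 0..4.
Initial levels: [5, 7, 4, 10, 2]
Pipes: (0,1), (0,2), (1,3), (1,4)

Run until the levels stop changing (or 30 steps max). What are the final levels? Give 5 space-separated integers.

Answer: 6 5 5 6 6

Derivation:
Step 1: flows [1->0,0->2,3->1,1->4] -> levels [5 6 5 9 3]
Step 2: flows [1->0,0=2,3->1,1->4] -> levels [6 5 5 8 4]
Step 3: flows [0->1,0->2,3->1,1->4] -> levels [4 6 6 7 5]
Step 4: flows [1->0,2->0,3->1,1->4] -> levels [6 5 5 6 6]
Step 5: flows [0->1,0->2,3->1,4->1] -> levels [4 8 6 5 5]
Step 6: flows [1->0,2->0,1->3,1->4] -> levels [6 5 5 6 6]
  -> period-2 cycle: step 6 state = step 4 state; never stabilizes
  -> state at step 30: (30-4) mod 2 = 0, same as step 4 -> [6 5 5 6 6]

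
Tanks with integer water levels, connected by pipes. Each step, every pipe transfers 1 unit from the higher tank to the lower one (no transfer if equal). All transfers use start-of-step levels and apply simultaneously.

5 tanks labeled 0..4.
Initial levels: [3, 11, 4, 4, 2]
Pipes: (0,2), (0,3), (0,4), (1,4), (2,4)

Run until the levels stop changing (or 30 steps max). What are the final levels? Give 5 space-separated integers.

Step 1: flows [2->0,3->0,0->4,1->4,2->4] -> levels [4 10 2 3 5]
Step 2: flows [0->2,0->3,4->0,1->4,4->2] -> levels [3 9 4 4 4]
Step 3: flows [2->0,3->0,4->0,1->4,2=4] -> levels [6 8 3 3 4]
Step 4: flows [0->2,0->3,0->4,1->4,4->2] -> levels [3 7 5 4 5]
Step 5: flows [2->0,3->0,4->0,1->4,2=4] -> levels [6 6 4 3 5]
Step 6: flows [0->2,0->3,0->4,1->4,4->2] -> levels [3 5 6 4 6]
Step 7: flows [2->0,3->0,4->0,4->1,2=4] -> levels [6 6 5 3 4]
Step 8: flows [0->2,0->3,0->4,1->4,2->4] -> levels [3 5 5 4 7]
Step 9: flows [2->0,3->0,4->0,4->1,4->2] -> levels [6 6 5 3 4]
  -> period-2 cycle: step 9 state = step 7 state; never stabilizes
  -> state at step 30: (30-7) mod 2 = 1, same as step 8 -> [3 5 5 4 7]

Answer: 3 5 5 4 7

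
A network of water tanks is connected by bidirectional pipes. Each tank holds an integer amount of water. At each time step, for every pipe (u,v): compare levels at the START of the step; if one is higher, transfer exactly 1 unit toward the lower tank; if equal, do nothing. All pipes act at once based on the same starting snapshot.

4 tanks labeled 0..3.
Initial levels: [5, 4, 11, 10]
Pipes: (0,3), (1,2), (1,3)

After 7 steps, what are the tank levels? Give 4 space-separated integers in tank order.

Step 1: flows [3->0,2->1,3->1] -> levels [6 6 10 8]
Step 2: flows [3->0,2->1,3->1] -> levels [7 8 9 6]
Step 3: flows [0->3,2->1,1->3] -> levels [6 8 8 8]
Step 4: flows [3->0,1=2,1=3] -> levels [7 8 8 7]
Step 5: flows [0=3,1=2,1->3] -> levels [7 7 8 8]
Step 6: flows [3->0,2->1,3->1] -> levels [8 9 7 6]
Step 7: flows [0->3,1->2,1->3] -> levels [7 7 8 8]

Answer: 7 7 8 8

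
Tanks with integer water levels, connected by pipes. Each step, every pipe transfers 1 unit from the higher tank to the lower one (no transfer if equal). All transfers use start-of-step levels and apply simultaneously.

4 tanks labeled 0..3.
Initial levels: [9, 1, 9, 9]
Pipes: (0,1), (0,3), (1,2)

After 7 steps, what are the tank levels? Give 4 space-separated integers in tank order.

Step 1: flows [0->1,0=3,2->1] -> levels [8 3 8 9]
Step 2: flows [0->1,3->0,2->1] -> levels [8 5 7 8]
Step 3: flows [0->1,0=3,2->1] -> levels [7 7 6 8]
Step 4: flows [0=1,3->0,1->2] -> levels [8 6 7 7]
Step 5: flows [0->1,0->3,2->1] -> levels [6 8 6 8]
Step 6: flows [1->0,3->0,1->2] -> levels [8 6 7 7]
  -> period-2 cycle: step 6 state = step 4 state
  -> state at step 7: (7-4) mod 2 = 1, same as step 5 -> [6 8 6 8]

Answer: 6 8 6 8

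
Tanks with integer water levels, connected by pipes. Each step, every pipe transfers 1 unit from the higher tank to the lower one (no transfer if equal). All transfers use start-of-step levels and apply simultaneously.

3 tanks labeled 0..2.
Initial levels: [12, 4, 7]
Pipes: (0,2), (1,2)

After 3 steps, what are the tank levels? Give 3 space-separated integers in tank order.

Step 1: flows [0->2,2->1] -> levels [11 5 7]
Step 2: flows [0->2,2->1] -> levels [10 6 7]
Step 3: flows [0->2,2->1] -> levels [9 7 7]

Answer: 9 7 7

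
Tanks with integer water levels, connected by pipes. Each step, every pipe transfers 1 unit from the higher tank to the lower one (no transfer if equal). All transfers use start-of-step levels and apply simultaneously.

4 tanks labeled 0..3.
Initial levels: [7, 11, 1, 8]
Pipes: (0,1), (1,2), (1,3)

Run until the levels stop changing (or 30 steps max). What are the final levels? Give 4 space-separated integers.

Answer: 7 8 5 7

Derivation:
Step 1: flows [1->0,1->2,1->3] -> levels [8 8 2 9]
Step 2: flows [0=1,1->2,3->1] -> levels [8 8 3 8]
Step 3: flows [0=1,1->2,1=3] -> levels [8 7 4 8]
Step 4: flows [0->1,1->2,3->1] -> levels [7 8 5 7]
Step 5: flows [1->0,1->2,1->3] -> levels [8 5 6 8]
Step 6: flows [0->1,2->1,3->1] -> levels [7 8 5 7]
  -> period-2 cycle: step 6 state = step 4 state; never stabilizes
  -> state at step 30: (30-4) mod 2 = 0, same as step 4 -> [7 8 5 7]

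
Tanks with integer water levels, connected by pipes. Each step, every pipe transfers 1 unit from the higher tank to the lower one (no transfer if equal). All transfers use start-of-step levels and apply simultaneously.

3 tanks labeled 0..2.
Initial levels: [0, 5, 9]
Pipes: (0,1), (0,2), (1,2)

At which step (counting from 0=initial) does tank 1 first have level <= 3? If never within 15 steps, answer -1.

Step 1: flows [1->0,2->0,2->1] -> levels [2 5 7]
Step 2: flows [1->0,2->0,2->1] -> levels [4 5 5]
Step 3: flows [1->0,2->0,1=2] -> levels [6 4 4]
Step 4: flows [0->1,0->2,1=2] -> levels [4 5 5]
  -> period-2 cycle (repeats step 2); tank 1 never drops to <=3
Tank 1 never reaches <=3 within 15 steps

Answer: -1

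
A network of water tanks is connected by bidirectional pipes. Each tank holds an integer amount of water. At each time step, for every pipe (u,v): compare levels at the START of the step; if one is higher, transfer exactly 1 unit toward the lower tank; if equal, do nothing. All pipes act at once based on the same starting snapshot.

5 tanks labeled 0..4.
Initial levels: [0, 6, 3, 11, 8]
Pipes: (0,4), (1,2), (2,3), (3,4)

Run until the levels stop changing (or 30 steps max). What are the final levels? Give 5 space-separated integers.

Step 1: flows [4->0,1->2,3->2,3->4] -> levels [1 5 5 9 8]
Step 2: flows [4->0,1=2,3->2,3->4] -> levels [2 5 6 7 8]
Step 3: flows [4->0,2->1,3->2,4->3] -> levels [3 6 6 7 6]
Step 4: flows [4->0,1=2,3->2,3->4] -> levels [4 6 7 5 6]
Step 5: flows [4->0,2->1,2->3,4->3] -> levels [5 7 5 7 4]
Step 6: flows [0->4,1->2,3->2,3->4] -> levels [4 6 7 5 6]
  -> period-2 cycle: step 6 state = step 4 state; never stabilizes
  -> state at step 30: (30-4) mod 2 = 0, same as step 4 -> [4 6 7 5 6]

Answer: 4 6 7 5 6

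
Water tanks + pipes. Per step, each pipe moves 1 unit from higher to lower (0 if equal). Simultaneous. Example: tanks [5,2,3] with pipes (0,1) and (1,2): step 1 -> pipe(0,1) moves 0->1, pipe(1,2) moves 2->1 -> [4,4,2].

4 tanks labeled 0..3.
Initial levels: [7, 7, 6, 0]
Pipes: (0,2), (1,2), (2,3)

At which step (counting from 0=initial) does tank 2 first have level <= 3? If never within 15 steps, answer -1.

Step 1: flows [0->2,1->2,2->3] -> levels [6 6 7 1]
Step 2: flows [2->0,2->1,2->3] -> levels [7 7 4 2]
Step 3: flows [0->2,1->2,2->3] -> levels [6 6 5 3]
Step 4: flows [0->2,1->2,2->3] -> levels [5 5 6 4]
Step 5: flows [2->0,2->1,2->3] -> levels [6 6 3 5]
Tank 2 first reaches <=3 at step 5

Answer: 5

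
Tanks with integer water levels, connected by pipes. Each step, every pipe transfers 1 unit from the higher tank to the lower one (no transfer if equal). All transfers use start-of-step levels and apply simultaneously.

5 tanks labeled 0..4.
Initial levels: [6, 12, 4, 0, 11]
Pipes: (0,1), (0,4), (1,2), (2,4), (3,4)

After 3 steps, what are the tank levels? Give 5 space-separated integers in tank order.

Step 1: flows [1->0,4->0,1->2,4->2,4->3] -> levels [8 10 6 1 8]
Step 2: flows [1->0,0=4,1->2,4->2,4->3] -> levels [9 8 8 2 6]
Step 3: flows [0->1,0->4,1=2,2->4,4->3] -> levels [7 9 7 3 7]

Answer: 7 9 7 3 7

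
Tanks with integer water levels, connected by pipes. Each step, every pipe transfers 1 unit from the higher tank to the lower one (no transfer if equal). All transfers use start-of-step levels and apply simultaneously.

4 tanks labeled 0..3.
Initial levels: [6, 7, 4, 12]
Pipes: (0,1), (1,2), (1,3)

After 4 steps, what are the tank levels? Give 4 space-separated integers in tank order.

Step 1: flows [1->0,1->2,3->1] -> levels [7 6 5 11]
Step 2: flows [0->1,1->2,3->1] -> levels [6 7 6 10]
Step 3: flows [1->0,1->2,3->1] -> levels [7 6 7 9]
Step 4: flows [0->1,2->1,3->1] -> levels [6 9 6 8]

Answer: 6 9 6 8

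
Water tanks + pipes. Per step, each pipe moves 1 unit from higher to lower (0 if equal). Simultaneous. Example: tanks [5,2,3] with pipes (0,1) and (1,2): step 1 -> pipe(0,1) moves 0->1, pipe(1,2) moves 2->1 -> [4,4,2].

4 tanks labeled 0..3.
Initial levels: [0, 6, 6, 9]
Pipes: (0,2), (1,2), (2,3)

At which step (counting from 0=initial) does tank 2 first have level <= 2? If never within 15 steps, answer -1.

Step 1: flows [2->0,1=2,3->2] -> levels [1 6 6 8]
Step 2: flows [2->0,1=2,3->2] -> levels [2 6 6 7]
Step 3: flows [2->0,1=2,3->2] -> levels [3 6 6 6]
Step 4: flows [2->0,1=2,2=3] -> levels [4 6 5 6]
Step 5: flows [2->0,1->2,3->2] -> levels [5 5 6 5]
Step 6: flows [2->0,2->1,2->3] -> levels [6 6 3 6]
Step 7: flows [0->2,1->2,3->2] -> levels [5 5 6 5]
  -> period-2 cycle (repeats step 5); tank 2 never drops to <=2
Tank 2 never reaches <=2 within 15 steps

Answer: -1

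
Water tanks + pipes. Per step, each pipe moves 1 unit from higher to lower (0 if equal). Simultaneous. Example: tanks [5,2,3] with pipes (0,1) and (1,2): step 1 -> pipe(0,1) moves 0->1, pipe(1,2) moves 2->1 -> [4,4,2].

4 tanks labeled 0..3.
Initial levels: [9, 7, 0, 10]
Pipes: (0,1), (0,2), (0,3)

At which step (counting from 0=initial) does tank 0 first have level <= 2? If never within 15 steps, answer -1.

Answer: -1

Derivation:
Step 1: flows [0->1,0->2,3->0] -> levels [8 8 1 9]
Step 2: flows [0=1,0->2,3->0] -> levels [8 8 2 8]
Step 3: flows [0=1,0->2,0=3] -> levels [7 8 3 8]
Step 4: flows [1->0,0->2,3->0] -> levels [8 7 4 7]
Step 5: flows [0->1,0->2,0->3] -> levels [5 8 5 8]
Step 6: flows [1->0,0=2,3->0] -> levels [7 7 5 7]
Step 7: flows [0=1,0->2,0=3] -> levels [6 7 6 7]
Step 8: flows [1->0,0=2,3->0] -> levels [8 6 6 6]
Step 9: flows [0->1,0->2,0->3] -> levels [5 7 7 7]
Step 10: flows [1->0,2->0,3->0] -> levels [8 6 6 6]
  -> period-2 cycle (repeats step 8); tank 0 never drops to <=2
Tank 0 never reaches <=2 within 15 steps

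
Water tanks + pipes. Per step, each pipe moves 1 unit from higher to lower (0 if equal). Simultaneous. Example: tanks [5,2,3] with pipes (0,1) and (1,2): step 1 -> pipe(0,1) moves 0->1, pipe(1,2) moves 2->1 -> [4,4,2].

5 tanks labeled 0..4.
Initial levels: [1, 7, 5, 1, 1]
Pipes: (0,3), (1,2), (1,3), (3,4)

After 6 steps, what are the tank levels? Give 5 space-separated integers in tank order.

Step 1: flows [0=3,1->2,1->3,3=4] -> levels [1 5 6 2 1]
Step 2: flows [3->0,2->1,1->3,3->4] -> levels [2 5 5 1 2]
Step 3: flows [0->3,1=2,1->3,4->3] -> levels [1 4 5 4 1]
Step 4: flows [3->0,2->1,1=3,3->4] -> levels [2 5 4 2 2]
Step 5: flows [0=3,1->2,1->3,3=4] -> levels [2 3 5 3 2]
Step 6: flows [3->0,2->1,1=3,3->4] -> levels [3 4 4 1 3]

Answer: 3 4 4 1 3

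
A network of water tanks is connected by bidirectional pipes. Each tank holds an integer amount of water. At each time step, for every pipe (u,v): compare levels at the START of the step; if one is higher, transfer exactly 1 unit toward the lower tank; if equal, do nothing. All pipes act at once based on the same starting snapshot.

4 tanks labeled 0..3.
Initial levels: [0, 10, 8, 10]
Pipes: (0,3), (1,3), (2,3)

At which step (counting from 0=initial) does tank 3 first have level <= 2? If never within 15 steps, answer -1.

Step 1: flows [3->0,1=3,3->2] -> levels [1 10 9 8]
Step 2: flows [3->0,1->3,2->3] -> levels [2 9 8 9]
Step 3: flows [3->0,1=3,3->2] -> levels [3 9 9 7]
Step 4: flows [3->0,1->3,2->3] -> levels [4 8 8 8]
Step 5: flows [3->0,1=3,2=3] -> levels [5 8 8 7]
Step 6: flows [3->0,1->3,2->3] -> levels [6 7 7 8]
Step 7: flows [3->0,3->1,3->2] -> levels [7 8 8 5]
Step 8: flows [0->3,1->3,2->3] -> levels [6 7 7 8]
  -> period-2 cycle (repeats step 6); tank 3 never drops to <=2
Tank 3 never reaches <=2 within 15 steps

Answer: -1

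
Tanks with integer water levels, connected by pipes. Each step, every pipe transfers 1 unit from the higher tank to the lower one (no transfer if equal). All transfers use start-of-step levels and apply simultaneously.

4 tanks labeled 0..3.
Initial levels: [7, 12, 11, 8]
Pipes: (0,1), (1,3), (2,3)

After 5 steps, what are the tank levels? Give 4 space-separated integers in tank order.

Step 1: flows [1->0,1->3,2->3] -> levels [8 10 10 10]
Step 2: flows [1->0,1=3,2=3] -> levels [9 9 10 10]
Step 3: flows [0=1,3->1,2=3] -> levels [9 10 10 9]
Step 4: flows [1->0,1->3,2->3] -> levels [10 8 9 11]
Step 5: flows [0->1,3->1,3->2] -> levels [9 10 10 9]

Answer: 9 10 10 9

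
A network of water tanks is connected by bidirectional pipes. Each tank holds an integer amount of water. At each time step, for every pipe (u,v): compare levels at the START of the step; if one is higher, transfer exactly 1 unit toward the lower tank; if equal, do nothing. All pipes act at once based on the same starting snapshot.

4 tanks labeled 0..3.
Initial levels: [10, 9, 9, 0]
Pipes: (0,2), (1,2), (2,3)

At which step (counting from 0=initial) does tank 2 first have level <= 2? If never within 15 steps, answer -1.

Step 1: flows [0->2,1=2,2->3] -> levels [9 9 9 1]
Step 2: flows [0=2,1=2,2->3] -> levels [9 9 8 2]
Step 3: flows [0->2,1->2,2->3] -> levels [8 8 9 3]
Step 4: flows [2->0,2->1,2->3] -> levels [9 9 6 4]
Step 5: flows [0->2,1->2,2->3] -> levels [8 8 7 5]
Step 6: flows [0->2,1->2,2->3] -> levels [7 7 8 6]
Step 7: flows [2->0,2->1,2->3] -> levels [8 8 5 7]
Step 8: flows [0->2,1->2,3->2] -> levels [7 7 8 6]
  -> period-2 cycle (repeats step 6); tank 2 never drops to <=2
Tank 2 never reaches <=2 within 15 steps

Answer: -1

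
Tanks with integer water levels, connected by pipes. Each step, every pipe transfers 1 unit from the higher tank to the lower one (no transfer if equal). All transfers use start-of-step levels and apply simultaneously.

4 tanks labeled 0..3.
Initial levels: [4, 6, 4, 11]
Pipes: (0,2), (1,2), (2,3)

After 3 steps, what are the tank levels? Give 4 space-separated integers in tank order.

Answer: 5 5 7 8

Derivation:
Step 1: flows [0=2,1->2,3->2] -> levels [4 5 6 10]
Step 2: flows [2->0,2->1,3->2] -> levels [5 6 5 9]
Step 3: flows [0=2,1->2,3->2] -> levels [5 5 7 8]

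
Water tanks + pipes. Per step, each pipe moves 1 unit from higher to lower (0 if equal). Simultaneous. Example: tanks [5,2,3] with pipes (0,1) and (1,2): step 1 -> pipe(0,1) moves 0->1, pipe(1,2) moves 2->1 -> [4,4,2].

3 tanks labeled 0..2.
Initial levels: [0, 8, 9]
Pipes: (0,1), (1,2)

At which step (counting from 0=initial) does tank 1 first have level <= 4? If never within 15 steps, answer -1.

Step 1: flows [1->0,2->1] -> levels [1 8 8]
Step 2: flows [1->0,1=2] -> levels [2 7 8]
Step 3: flows [1->0,2->1] -> levels [3 7 7]
Step 4: flows [1->0,1=2] -> levels [4 6 7]
Step 5: flows [1->0,2->1] -> levels [5 6 6]
Step 6: flows [1->0,1=2] -> levels [6 5 6]
Step 7: flows [0->1,2->1] -> levels [5 7 5]
Step 8: flows [1->0,1->2] -> levels [6 5 6]
  -> period-2 cycle (repeats step 6); tank 1 never drops to <=4
Tank 1 never reaches <=4 within 15 steps

Answer: -1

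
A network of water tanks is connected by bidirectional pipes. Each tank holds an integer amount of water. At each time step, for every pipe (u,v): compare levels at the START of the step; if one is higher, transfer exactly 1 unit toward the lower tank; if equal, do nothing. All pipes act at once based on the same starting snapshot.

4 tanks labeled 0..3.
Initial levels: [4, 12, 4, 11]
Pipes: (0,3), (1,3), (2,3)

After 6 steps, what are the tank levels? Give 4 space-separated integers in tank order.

Answer: 8 8 8 7

Derivation:
Step 1: flows [3->0,1->3,3->2] -> levels [5 11 5 10]
Step 2: flows [3->0,1->3,3->2] -> levels [6 10 6 9]
Step 3: flows [3->0,1->3,3->2] -> levels [7 9 7 8]
Step 4: flows [3->0,1->3,3->2] -> levels [8 8 8 7]
Step 5: flows [0->3,1->3,2->3] -> levels [7 7 7 10]
Step 6: flows [3->0,3->1,3->2] -> levels [8 8 8 7]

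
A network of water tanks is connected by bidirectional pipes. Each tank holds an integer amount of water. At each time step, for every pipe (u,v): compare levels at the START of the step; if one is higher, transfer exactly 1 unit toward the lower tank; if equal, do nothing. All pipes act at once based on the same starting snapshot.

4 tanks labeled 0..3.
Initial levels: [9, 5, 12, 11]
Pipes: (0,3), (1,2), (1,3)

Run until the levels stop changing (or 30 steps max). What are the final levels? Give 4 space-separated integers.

Answer: 9 8 10 10

Derivation:
Step 1: flows [3->0,2->1,3->1] -> levels [10 7 11 9]
Step 2: flows [0->3,2->1,3->1] -> levels [9 9 10 9]
Step 3: flows [0=3,2->1,1=3] -> levels [9 10 9 9]
Step 4: flows [0=3,1->2,1->3] -> levels [9 8 10 10]
Step 5: flows [3->0,2->1,3->1] -> levels [10 10 9 8]
Step 6: flows [0->3,1->2,1->3] -> levels [9 8 10 10]
  -> period-2 cycle: step 6 state = step 4 state; never stabilizes
  -> state at step 30: (30-4) mod 2 = 0, same as step 4 -> [9 8 10 10]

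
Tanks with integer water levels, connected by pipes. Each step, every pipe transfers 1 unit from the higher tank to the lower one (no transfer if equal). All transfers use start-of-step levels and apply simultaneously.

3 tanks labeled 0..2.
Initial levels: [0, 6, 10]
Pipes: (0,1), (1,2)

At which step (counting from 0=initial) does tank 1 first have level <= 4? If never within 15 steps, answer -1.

Answer: 7

Derivation:
Step 1: flows [1->0,2->1] -> levels [1 6 9]
Step 2: flows [1->0,2->1] -> levels [2 6 8]
Step 3: flows [1->0,2->1] -> levels [3 6 7]
Step 4: flows [1->0,2->1] -> levels [4 6 6]
Step 5: flows [1->0,1=2] -> levels [5 5 6]
Step 6: flows [0=1,2->1] -> levels [5 6 5]
Step 7: flows [1->0,1->2] -> levels [6 4 6]
Tank 1 first reaches <=4 at step 7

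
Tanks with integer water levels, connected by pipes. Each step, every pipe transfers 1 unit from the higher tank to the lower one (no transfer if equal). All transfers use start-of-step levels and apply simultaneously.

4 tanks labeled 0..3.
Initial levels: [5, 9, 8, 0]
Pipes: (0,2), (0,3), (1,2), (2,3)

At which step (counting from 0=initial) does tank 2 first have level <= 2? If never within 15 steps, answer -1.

Answer: -1

Derivation:
Step 1: flows [2->0,0->3,1->2,2->3] -> levels [5 8 7 2]
Step 2: flows [2->0,0->3,1->2,2->3] -> levels [5 7 6 4]
Step 3: flows [2->0,0->3,1->2,2->3] -> levels [5 6 5 6]
Step 4: flows [0=2,3->0,1->2,3->2] -> levels [6 5 7 4]
Step 5: flows [2->0,0->3,2->1,2->3] -> levels [6 6 4 6]
Step 6: flows [0->2,0=3,1->2,3->2] -> levels [5 5 7 5]
Step 7: flows [2->0,0=3,2->1,2->3] -> levels [6 6 4 6]
  -> period-2 cycle (repeats step 5); tank 2 never drops to <=2
Tank 2 never reaches <=2 within 15 steps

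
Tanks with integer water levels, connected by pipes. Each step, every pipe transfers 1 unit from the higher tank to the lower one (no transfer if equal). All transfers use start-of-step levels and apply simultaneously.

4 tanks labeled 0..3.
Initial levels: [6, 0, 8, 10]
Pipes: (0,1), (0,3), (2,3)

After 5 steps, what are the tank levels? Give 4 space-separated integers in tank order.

Answer: 6 5 7 6

Derivation:
Step 1: flows [0->1,3->0,3->2] -> levels [6 1 9 8]
Step 2: flows [0->1,3->0,2->3] -> levels [6 2 8 8]
Step 3: flows [0->1,3->0,2=3] -> levels [6 3 8 7]
Step 4: flows [0->1,3->0,2->3] -> levels [6 4 7 7]
Step 5: flows [0->1,3->0,2=3] -> levels [6 5 7 6]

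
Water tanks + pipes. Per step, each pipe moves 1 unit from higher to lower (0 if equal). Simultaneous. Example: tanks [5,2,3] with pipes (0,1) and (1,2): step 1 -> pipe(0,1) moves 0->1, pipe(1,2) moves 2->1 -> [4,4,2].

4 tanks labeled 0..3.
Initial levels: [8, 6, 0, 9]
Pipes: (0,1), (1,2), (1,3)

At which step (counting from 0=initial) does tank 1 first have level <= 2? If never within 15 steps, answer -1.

Answer: -1

Derivation:
Step 1: flows [0->1,1->2,3->1] -> levels [7 7 1 8]
Step 2: flows [0=1,1->2,3->1] -> levels [7 7 2 7]
Step 3: flows [0=1,1->2,1=3] -> levels [7 6 3 7]
Step 4: flows [0->1,1->2,3->1] -> levels [6 7 4 6]
Step 5: flows [1->0,1->2,1->3] -> levels [7 4 5 7]
Step 6: flows [0->1,2->1,3->1] -> levels [6 7 4 6]
  -> period-2 cycle (repeats step 4); tank 1 never drops to <=2
Tank 1 never reaches <=2 within 15 steps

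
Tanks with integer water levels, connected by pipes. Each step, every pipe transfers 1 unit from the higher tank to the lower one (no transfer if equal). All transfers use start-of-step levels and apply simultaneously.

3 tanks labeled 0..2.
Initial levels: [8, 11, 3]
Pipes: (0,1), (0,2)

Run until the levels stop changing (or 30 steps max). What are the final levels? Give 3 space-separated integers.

Answer: 6 8 8

Derivation:
Step 1: flows [1->0,0->2] -> levels [8 10 4]
Step 2: flows [1->0,0->2] -> levels [8 9 5]
Step 3: flows [1->0,0->2] -> levels [8 8 6]
Step 4: flows [0=1,0->2] -> levels [7 8 7]
Step 5: flows [1->0,0=2] -> levels [8 7 7]
Step 6: flows [0->1,0->2] -> levels [6 8 8]
Step 7: flows [1->0,2->0] -> levels [8 7 7]
  -> period-2 cycle: step 7 state = step 5 state; never stabilizes
  -> state at step 30: (30-5) mod 2 = 1, same as step 6 -> [6 8 8]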